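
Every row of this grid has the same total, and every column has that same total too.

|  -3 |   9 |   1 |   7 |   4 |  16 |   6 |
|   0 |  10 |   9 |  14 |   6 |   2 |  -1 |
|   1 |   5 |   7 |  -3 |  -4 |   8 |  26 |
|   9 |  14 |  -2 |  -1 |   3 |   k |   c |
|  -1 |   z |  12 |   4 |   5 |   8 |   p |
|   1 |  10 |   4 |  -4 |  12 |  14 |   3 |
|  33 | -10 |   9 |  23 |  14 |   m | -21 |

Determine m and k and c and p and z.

m = -8, k = 0, c = 17, p = 10, z = 2

Rows 1 and 2 both sum to 40, so that's the common total.
Row 7 has 33 − 10 + 9 + 23 + 14 − 21 = 48; the blank must be 40 − 48 = -8.
Column 2 has 9 + 10 + 5 + 14 + 10 − 10 = 38; the blank must be 40 − 38 = 2.
Row 5 has -1 + 2 + 12 + 4 + 5 + 8 = 30; the blank must be 40 − 30 = 10.
Column 7 has 6 − 1 + 26 + 10 + 3 − 21 = 23; the blank must be 40 − 23 = 17.
Row 4 has 9 + 14 − 2 − 1 + 3 + 17 = 40; the blank must be 40 − 40 = 0.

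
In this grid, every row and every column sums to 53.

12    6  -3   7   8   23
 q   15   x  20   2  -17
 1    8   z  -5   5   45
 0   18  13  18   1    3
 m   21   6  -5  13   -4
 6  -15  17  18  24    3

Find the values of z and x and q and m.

z = -1, x = 21, q = 12, m = 22

The known cells in row 5 total 31, leaving 53 − 31 = 22 for the blank.
The known cells in column 1 total 41, leaving 53 − 41 = 12 for the blank.
The known cells in row 2 total 32, leaving 53 − 32 = 21 for the blank.
The known cells in row 3 total 54, leaving 53 − 54 = -1 for the blank.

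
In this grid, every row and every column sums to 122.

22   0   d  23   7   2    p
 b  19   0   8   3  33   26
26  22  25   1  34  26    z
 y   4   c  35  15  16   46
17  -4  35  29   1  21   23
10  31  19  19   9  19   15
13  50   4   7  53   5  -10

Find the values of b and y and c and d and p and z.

b = 33, y = 1, c = 5, d = 34, p = 34, z = -12

Row 3 has 26 + 22 + 25 + 1 + 34 + 26 = 134; the blank must be 122 − 134 = -12.
Column 7 has 26 − 12 + 46 + 23 + 15 − 10 = 88; the blank must be 122 − 88 = 34.
Row 1 has 22 + 0 + 23 + 7 + 2 + 34 = 88; the blank must be 122 − 88 = 34.
Row 2 has 19 + 0 + 8 + 3 + 33 + 26 = 89; the blank must be 122 − 89 = 33.
Column 1 has 22 + 33 + 26 + 17 + 10 + 13 = 121; the blank must be 122 − 121 = 1.
Row 4 has 1 + 4 + 35 + 15 + 16 + 46 = 117; the blank must be 122 − 117 = 5.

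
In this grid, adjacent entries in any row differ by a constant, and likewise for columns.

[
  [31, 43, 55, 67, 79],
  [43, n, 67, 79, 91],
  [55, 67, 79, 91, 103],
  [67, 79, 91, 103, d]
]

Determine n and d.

Along each row the entries change by 12 per step; down each column they change by 12.
Row 2: from 43 at column 1, stepping by 12 to column 2 gives 55.
Row 4: from 67 at column 1, stepping by 12 to column 5 gives 115.

n = 55, d = 115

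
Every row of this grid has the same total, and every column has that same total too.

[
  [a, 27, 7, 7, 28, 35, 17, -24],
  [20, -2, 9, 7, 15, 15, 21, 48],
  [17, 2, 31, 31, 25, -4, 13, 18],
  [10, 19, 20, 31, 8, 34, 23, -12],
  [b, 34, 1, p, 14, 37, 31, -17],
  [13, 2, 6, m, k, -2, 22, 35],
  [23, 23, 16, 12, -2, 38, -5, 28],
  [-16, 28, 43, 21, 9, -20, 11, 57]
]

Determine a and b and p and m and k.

Rows 2 and 3 both sum to 133, so that's the common total.
Row 1 has 27 + 7 + 7 + 28 + 35 + 17 − 24 = 97; the blank must be 133 − 97 = 36.
Column 1 has 36 + 20 + 17 + 10 + 13 + 23 − 16 = 103; the blank must be 133 − 103 = 30.
Row 5 has 30 + 34 + 1 + 14 + 37 + 31 − 17 = 130; the blank must be 133 − 130 = 3.
Column 5 has 28 + 15 + 25 + 8 + 14 − 2 + 9 = 97; the blank must be 133 − 97 = 36.
Row 6 has 13 + 2 + 6 + 36 − 2 + 22 + 35 = 112; the blank must be 133 − 112 = 21.

a = 36, b = 30, p = 3, m = 21, k = 36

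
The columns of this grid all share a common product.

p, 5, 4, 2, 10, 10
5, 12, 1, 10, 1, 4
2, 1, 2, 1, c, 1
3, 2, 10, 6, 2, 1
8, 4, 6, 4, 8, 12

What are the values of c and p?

c = 3, p = 2

Columns 2 and 3 each multiply to 480, so every column has product 480.
Column 5: 10×1×2×8 = 160, so the missing entry is 480 ÷ 160 = 3.
Column 1: 5×2×3×8 = 240, so the missing entry is 480 ÷ 240 = 2.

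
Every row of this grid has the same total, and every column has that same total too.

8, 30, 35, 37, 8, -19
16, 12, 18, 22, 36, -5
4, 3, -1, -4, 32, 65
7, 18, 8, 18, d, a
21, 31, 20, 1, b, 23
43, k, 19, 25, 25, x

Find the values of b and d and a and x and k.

Rows 1 and 2 both sum to 99, so that's the common total.
Row 5: 21 + 31 + 20 + 1 + 23 = 96, so its missing entry is 99 − 96 = 3.
Column 5: 8 + 36 + 32 + 3 + 25 = 104, so its missing entry is 99 − 104 = -5.
Column 2: 30 + 12 + 3 + 18 + 31 = 94, so its missing entry is 99 − 94 = 5.
Row 6: 43 + 5 + 19 + 25 + 25 = 117, so its missing entry is 99 − 117 = -18.
Row 4: 7 + 18 + 8 + 18 − 5 = 46, so its missing entry is 99 − 46 = 53.

b = 3, d = -5, a = 53, x = -18, k = 5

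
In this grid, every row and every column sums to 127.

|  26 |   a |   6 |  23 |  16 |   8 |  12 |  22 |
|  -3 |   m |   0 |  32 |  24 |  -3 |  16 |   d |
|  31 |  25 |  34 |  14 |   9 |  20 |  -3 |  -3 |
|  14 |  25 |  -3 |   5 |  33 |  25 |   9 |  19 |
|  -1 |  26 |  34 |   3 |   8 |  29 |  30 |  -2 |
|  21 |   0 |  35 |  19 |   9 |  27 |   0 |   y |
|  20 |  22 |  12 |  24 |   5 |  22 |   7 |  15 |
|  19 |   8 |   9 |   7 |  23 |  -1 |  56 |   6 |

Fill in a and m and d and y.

a = 14, m = 7, d = 54, y = 16

Row 1 has 26 + 6 + 23 + 16 + 8 + 12 + 22 = 113; the blank must be 127 − 113 = 14.
Column 2 has 14 + 25 + 25 + 26 + 0 + 22 + 8 = 120; the blank must be 127 − 120 = 7.
Row 6 has 21 + 0 + 35 + 19 + 9 + 27 + 0 = 111; the blank must be 127 − 111 = 16.
Row 2 has -3 + 7 + 0 + 32 + 24 − 3 + 16 = 73; the blank must be 127 − 73 = 54.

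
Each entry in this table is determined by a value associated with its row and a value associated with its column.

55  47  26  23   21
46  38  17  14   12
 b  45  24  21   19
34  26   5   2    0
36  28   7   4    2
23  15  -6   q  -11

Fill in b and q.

b = 53, q = -9

The difference between any two rows is the same in every column — this is an addition table with the headers hidden.
Row 3 minus row 1 is 24 − 26 = -2, so its entry in column 1 is 55 + (-2) = 53.
Row 6 minus row 1 is -6 − 26 = -32, so its entry in column 4 is 23 + (-32) = -9.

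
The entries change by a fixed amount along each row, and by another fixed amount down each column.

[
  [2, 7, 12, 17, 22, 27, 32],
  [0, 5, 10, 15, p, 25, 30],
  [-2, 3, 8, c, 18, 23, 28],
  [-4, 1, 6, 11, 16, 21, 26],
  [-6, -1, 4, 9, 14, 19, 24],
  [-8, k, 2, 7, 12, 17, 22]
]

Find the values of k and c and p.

k = -3, c = 13, p = 20

Along each row the entries change by 5 per step; down each column they change by -2.
Row 6: from -8 at column 1, stepping by 5 to column 2 gives -3.
Row 3: from -2 at column 1, stepping by 5 to column 4 gives 13.
Row 2: from 0 at column 1, stepping by 5 to column 5 gives 20.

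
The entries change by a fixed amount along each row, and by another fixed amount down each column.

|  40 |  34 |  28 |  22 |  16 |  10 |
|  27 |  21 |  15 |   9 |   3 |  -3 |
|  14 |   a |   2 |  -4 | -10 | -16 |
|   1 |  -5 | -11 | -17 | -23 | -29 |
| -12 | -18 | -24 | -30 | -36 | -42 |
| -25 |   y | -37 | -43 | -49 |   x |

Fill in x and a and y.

x = -55, a = 8, y = -31

Along each row the entries change by -6 per step; down each column they change by -13.
Row 6: from -25 at column 1, stepping by -6 to column 6 gives -55.
Row 3: from 14 at column 1, stepping by -6 to column 2 gives 8.
Row 6: from -25 at column 1, stepping by -6 to column 2 gives -31.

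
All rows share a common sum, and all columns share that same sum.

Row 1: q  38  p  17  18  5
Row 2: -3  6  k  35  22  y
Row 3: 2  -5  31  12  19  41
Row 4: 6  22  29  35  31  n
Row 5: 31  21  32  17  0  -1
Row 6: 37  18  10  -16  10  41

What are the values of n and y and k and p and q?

n = -23, y = 37, k = 3, p = -5, q = 27

Rows 3 and 5 both sum to 100, so that's the common total.
Column 1: -3 + 2 + 6 + 31 + 37 = 73, so its missing entry is 100 − 73 = 27.
Row 1: 27 + 38 + 17 + 18 + 5 = 105, so its missing entry is 100 − 105 = -5.
Column 3: -5 + 31 + 29 + 32 + 10 = 97, so its missing entry is 100 − 97 = 3.
Row 2: -3 + 6 + 3 + 35 + 22 = 63, so its missing entry is 100 − 63 = 37.
Row 4: 6 + 22 + 29 + 35 + 31 = 123, so its missing entry is 100 − 123 = -23.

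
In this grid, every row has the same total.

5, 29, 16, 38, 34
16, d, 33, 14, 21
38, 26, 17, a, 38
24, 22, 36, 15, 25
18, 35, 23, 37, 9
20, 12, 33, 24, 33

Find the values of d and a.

d = 38, a = 3

The complete rows each total 122.
Row 2 is missing 122 − 84 = 38 (since 16 + 33 + 14 + 21 = 84).
Row 3 is missing 122 − 119 = 3 (since 38 + 26 + 17 + 38 = 119).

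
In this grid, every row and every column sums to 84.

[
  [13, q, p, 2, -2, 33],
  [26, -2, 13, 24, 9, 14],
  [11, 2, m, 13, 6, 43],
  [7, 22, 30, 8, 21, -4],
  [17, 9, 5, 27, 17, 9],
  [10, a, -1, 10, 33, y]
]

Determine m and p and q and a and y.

Column 6: 33 + 14 + 43 − 4 + 9 = 95, so its missing entry is 84 − 95 = -11.
Row 6: 10 − 1 + 10 + 33 − 11 = 41, so its missing entry is 84 − 41 = 43.
Column 2: -2 + 2 + 22 + 9 + 43 = 74, so its missing entry is 84 − 74 = 10.
Row 1: 13 + 10 + 2 − 2 + 33 = 56, so its missing entry is 84 − 56 = 28.
Row 3: 11 + 2 + 13 + 6 + 43 = 75, so its missing entry is 84 − 75 = 9.

m = 9, p = 28, q = 10, a = 43, y = -11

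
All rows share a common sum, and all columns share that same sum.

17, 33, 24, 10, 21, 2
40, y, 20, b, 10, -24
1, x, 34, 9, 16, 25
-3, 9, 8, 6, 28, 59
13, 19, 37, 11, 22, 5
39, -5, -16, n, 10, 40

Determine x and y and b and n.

Rows 1 and 4 both sum to 107, so that's the common total.
Row 6: 39 − 5 − 16 + 10 + 40 = 68, so its missing entry is 107 − 68 = 39.
Column 4: 10 + 9 + 6 + 11 + 39 = 75, so its missing entry is 107 − 75 = 32.
Row 2: 40 + 20 + 32 + 10 − 24 = 78, so its missing entry is 107 − 78 = 29.
Row 3: 1 + 34 + 9 + 16 + 25 = 85, so its missing entry is 107 − 85 = 22.

x = 22, y = 29, b = 32, n = 39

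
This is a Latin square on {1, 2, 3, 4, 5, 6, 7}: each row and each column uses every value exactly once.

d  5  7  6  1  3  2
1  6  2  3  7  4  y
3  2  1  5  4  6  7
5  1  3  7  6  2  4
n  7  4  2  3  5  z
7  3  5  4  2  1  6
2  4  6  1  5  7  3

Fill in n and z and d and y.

n = 6, z = 1, d = 4, y = 5

For row 2, column 7: row 2 already has {1, 2, 3, 4, 6, 7}; that leaves 5.
Cell (5,7): column 7 already has {2, 3, 4, 5, 6, 7} → 1.
Cell (5,1): row 5 already has {1, 2, 3, 4, 5, 7} → 6.
At (row 1, col 1): row 1 already has {1, 2, 3, 5, 6, 7}, so the value is 4.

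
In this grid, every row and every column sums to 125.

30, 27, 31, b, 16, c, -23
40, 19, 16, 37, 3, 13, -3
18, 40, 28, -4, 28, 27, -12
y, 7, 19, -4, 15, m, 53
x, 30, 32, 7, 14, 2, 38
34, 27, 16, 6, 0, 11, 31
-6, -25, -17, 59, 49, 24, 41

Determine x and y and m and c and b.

Row 5 has 30 + 32 + 7 + 14 + 2 + 38 = 123; the blank must be 125 − 123 = 2.
Column 4 has 37 − 4 − 4 + 7 + 6 + 59 = 101; the blank must be 125 − 101 = 24.
Column 1 has 30 + 40 + 18 + 2 + 34 − 6 = 118; the blank must be 125 − 118 = 7.
Row 1 has 30 + 27 + 31 + 24 + 16 − 23 = 105; the blank must be 125 − 105 = 20.
Row 4 has 7 + 7 + 19 − 4 + 15 + 53 = 97; the blank must be 125 − 97 = 28.

x = 2, y = 7, m = 28, c = 20, b = 24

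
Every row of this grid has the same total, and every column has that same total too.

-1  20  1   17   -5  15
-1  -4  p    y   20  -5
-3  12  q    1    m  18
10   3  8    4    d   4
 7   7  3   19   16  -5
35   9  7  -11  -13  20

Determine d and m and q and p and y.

Rows 1 and 5 both sum to 47, so that's the common total.
Row 4: 10 + 3 + 8 + 4 + 4 = 29, so its missing entry is 47 − 29 = 18.
Column 5: -5 + 20 + 18 + 16 − 13 = 36, so its missing entry is 47 − 36 = 11.
Row 3: -3 + 12 + 1 + 11 + 18 = 39, so its missing entry is 47 − 39 = 8.
Column 3: 1 + 8 + 8 + 3 + 7 = 27, so its missing entry is 47 − 27 = 20.
Row 2: -1 − 4 + 20 + 20 − 5 = 30, so its missing entry is 47 − 30 = 17.

d = 18, m = 11, q = 8, p = 20, y = 17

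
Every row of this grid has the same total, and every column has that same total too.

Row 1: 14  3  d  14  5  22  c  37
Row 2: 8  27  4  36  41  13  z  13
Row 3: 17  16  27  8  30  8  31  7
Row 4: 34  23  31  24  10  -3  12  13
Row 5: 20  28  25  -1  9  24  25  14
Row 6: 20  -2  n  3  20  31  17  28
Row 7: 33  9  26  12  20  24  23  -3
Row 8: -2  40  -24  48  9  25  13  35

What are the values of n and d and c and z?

Rows 3 and 4 both sum to 144, so that's the common total.
The known cells in row 2 total 142, leaving 144 − 142 = 2 for the blank.
The known cells in column 7 total 123, leaving 144 − 123 = 21 for the blank.
The known cells in row 1 total 116, leaving 144 − 116 = 28 for the blank.
The known cells in row 6 total 117, leaving 144 − 117 = 27 for the blank.

n = 27, d = 28, c = 21, z = 2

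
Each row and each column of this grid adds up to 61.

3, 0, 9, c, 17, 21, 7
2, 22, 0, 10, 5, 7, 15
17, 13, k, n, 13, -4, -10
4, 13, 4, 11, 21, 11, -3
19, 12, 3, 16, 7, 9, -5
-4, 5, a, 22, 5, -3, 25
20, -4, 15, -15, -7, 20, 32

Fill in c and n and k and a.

c = 4, n = 13, k = 19, a = 11

Row 6 has -4 + 5 + 22 + 5 − 3 + 25 = 50; the blank must be 61 − 50 = 11.
Row 1 has 3 + 0 + 9 + 17 + 21 + 7 = 57; the blank must be 61 − 57 = 4.
Column 4 has 4 + 10 + 11 + 16 + 22 − 15 = 48; the blank must be 61 − 48 = 13.
Row 3 has 17 + 13 + 13 + 13 − 4 − 10 = 42; the blank must be 61 − 42 = 19.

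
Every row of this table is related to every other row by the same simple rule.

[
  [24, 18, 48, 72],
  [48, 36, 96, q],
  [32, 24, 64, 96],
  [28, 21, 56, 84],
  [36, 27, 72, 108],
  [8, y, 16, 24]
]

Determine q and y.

q = 144, y = 6

Each row is a constant multiple of every other row — this is a multiplication table with the headers hidden.
Row 2 is 96/48 = 2/1 times row 1, so its entry in column 4 is 72 × 2/1 = 144.
Row 6 is 16/48 = 1/3 times row 1, so its entry in column 2 is 18 × 1/3 = 6.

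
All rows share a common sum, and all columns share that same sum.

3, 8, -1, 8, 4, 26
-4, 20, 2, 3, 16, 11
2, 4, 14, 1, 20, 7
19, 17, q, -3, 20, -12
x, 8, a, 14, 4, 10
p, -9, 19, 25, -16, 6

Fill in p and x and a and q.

p = 23, x = 5, a = 7, q = 7

Rows 1 and 2 both sum to 48, so that's the common total.
The known cells in row 4 total 41, leaving 48 − 41 = 7 for the blank.
The known cells in row 6 total 25, leaving 48 − 25 = 23 for the blank.
The known cells in column 1 total 43, leaving 48 − 43 = 5 for the blank.
The known cells in row 5 total 41, leaving 48 − 41 = 7 for the blank.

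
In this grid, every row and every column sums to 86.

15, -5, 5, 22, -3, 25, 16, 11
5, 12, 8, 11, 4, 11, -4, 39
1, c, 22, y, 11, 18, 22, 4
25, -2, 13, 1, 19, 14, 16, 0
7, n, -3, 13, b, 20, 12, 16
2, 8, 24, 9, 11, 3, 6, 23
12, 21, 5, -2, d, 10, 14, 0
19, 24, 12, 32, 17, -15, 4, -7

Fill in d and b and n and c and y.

The known cells in row 7 total 60, leaving 86 − 60 = 26 for the blank.
The known cells in column 5 total 85, leaving 86 − 85 = 1 for the blank.
The known cells in column 4 total 86, leaving 86 − 86 = 0 for the blank.
The known cells in row 3 total 78, leaving 86 − 78 = 8 for the blank.
The known cells in row 5 total 66, leaving 86 − 66 = 20 for the blank.

d = 26, b = 1, n = 20, c = 8, y = 0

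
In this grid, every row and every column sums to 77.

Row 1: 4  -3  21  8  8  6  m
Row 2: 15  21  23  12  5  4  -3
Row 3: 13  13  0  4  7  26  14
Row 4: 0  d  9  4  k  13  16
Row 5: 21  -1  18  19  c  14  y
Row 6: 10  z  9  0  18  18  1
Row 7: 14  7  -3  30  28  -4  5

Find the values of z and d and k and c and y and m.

z = 21, d = 19, k = 16, c = -5, y = 11, m = 33

Row 6: 10 + 9 + 0 + 18 + 18 + 1 = 56, so its missing entry is 77 − 56 = 21.
Column 2: -3 + 21 + 13 − 1 + 21 + 7 = 58, so its missing entry is 77 − 58 = 19.
Row 4: 0 + 19 + 9 + 4 + 13 + 16 = 61, so its missing entry is 77 − 61 = 16.
Column 5: 8 + 5 + 7 + 16 + 18 + 28 = 82, so its missing entry is 77 − 82 = -5.
Row 5: 21 − 1 + 18 + 19 − 5 + 14 = 66, so its missing entry is 77 − 66 = 11.
Row 1: 4 − 3 + 21 + 8 + 8 + 6 = 44, so its missing entry is 77 − 44 = 33.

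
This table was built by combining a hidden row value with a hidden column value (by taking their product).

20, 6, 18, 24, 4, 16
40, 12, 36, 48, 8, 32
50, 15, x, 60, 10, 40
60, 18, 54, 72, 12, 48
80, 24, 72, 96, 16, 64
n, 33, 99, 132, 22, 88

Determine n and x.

n = 110, x = 45

Each row is a constant multiple of every other row — this is a multiplication table with the headers hidden.
Row 6 is 132/24 = 11/2 times row 1, so its entry in column 1 is 20 × 11/2 = 110.
Row 3 is 60/24 = 5/2 times row 1, so its entry in column 3 is 18 × 5/2 = 45.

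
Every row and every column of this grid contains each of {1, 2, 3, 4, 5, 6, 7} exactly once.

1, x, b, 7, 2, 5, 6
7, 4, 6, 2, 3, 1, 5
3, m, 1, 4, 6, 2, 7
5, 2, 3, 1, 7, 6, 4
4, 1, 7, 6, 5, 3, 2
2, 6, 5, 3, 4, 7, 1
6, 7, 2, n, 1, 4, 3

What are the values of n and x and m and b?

n = 5, x = 3, m = 5, b = 4

At (row 1, col 3): column 3 already has {1, 2, 3, 5, 6, 7}, so the value is 4.
For row 1, column 2: row 1 already has {1, 2, 4, 5, 6, 7}; that leaves 3.
At (row 7, col 4): row 7 already has {1, 2, 3, 4, 6, 7}, so the value is 5.
At (row 3, col 2): row 3 already has {1, 2, 3, 4, 6, 7}, so the value is 5.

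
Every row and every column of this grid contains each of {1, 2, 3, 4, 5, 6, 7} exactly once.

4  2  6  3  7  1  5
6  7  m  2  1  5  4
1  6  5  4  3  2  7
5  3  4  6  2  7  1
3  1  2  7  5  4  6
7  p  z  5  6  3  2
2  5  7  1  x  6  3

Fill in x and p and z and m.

x = 4, p = 4, z = 1, m = 3

Cell (2,3): row 2 already has {1, 2, 4, 5, 6, 7} → 3.
Cell (7,5): row 7 already has {1, 2, 3, 5, 6, 7} → 4.
For row 6, column 2: column 2 already has {1, 2, 3, 5, 6, 7}; that leaves 4.
For row 6, column 3: row 6 already has {2, 3, 4, 5, 6, 7}; that leaves 1.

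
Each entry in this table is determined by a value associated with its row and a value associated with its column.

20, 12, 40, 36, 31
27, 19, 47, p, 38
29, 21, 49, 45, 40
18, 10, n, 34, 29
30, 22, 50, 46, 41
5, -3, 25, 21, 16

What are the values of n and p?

n = 38, p = 43

The difference between any two rows is the same in every column — this is an addition table with the headers hidden.
Row 4 minus row 1 is 29 − 31 = -2, so its entry in column 3 is 40 + (-2) = 38.
Row 2 minus row 1 is 38 − 31 = 7, so its entry in column 4 is 36 + 7 = 43.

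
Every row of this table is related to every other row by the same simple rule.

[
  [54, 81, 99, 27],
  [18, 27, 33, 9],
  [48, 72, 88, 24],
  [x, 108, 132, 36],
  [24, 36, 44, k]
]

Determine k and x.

k = 12, x = 72

Each row is a constant multiple of every other row — this is a multiplication table with the headers hidden.
Row 5 is 36/81 = 4/9 times row 1, so its entry in column 4 is 27 × 4/9 = 12.
Row 4 is 108/81 = 4/3 times row 1, so its entry in column 1 is 54 × 4/3 = 72.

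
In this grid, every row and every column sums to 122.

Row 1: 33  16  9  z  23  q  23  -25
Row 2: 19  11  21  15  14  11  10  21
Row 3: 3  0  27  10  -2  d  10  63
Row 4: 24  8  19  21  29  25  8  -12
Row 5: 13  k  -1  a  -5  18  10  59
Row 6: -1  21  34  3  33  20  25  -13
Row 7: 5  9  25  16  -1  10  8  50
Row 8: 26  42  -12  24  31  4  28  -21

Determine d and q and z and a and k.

Row 3 has 3 + 0 + 27 + 10 − 2 + 10 + 63 = 111; the blank must be 122 − 111 = 11.
Column 6 has 11 + 11 + 25 + 18 + 20 + 10 + 4 = 99; the blank must be 122 − 99 = 23.
Row 1 has 33 + 16 + 9 + 23 + 23 + 23 − 25 = 102; the blank must be 122 − 102 = 20.
Column 4 has 20 + 15 + 10 + 21 + 3 + 16 + 24 = 109; the blank must be 122 − 109 = 13.
Row 5 has 13 − 1 + 13 − 5 + 18 + 10 + 59 = 107; the blank must be 122 − 107 = 15.

d = 11, q = 23, z = 20, a = 13, k = 15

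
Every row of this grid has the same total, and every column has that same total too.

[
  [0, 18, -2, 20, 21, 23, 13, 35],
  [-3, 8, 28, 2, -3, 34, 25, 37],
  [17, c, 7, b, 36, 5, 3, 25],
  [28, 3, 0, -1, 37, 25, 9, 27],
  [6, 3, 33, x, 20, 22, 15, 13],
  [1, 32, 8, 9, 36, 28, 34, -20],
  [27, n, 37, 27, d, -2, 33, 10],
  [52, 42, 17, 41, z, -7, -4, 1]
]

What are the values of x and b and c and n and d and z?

Rows 1 and 2 both sum to 128, so that's the common total.
Row 8: 52 + 42 + 17 + 41 − 7 − 4 + 1 = 142, so its missing entry is 128 − 142 = -14.
Row 5: 6 + 3 + 33 + 20 + 22 + 15 + 13 = 112, so its missing entry is 128 − 112 = 16.
Column 5: 21 − 3 + 36 + 37 + 20 + 36 − 14 = 133, so its missing entry is 128 − 133 = -5.
Row 7: 27 + 37 + 27 − 5 − 2 + 33 + 10 = 127, so its missing entry is 128 − 127 = 1.
Column 2: 18 + 8 + 3 + 3 + 32 + 1 + 42 = 107, so its missing entry is 128 − 107 = 21.
Row 3: 17 + 21 + 7 + 36 + 5 + 3 + 25 = 114, so its missing entry is 128 − 114 = 14.

x = 16, b = 14, c = 21, n = 1, d = -5, z = -14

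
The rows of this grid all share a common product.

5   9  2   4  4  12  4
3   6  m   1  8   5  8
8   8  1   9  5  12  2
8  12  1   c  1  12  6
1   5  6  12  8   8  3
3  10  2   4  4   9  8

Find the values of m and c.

m = 12, c = 10

Rows 5 and 6 each multiply to 69120, so every row has product 69120.
Row 2: 3×6×1×8×5×8 = 5760, so the missing entry is 69120 ÷ 5760 = 12.
Row 4: 8×12×1×1×12×6 = 6912, so the missing entry is 69120 ÷ 6912 = 10.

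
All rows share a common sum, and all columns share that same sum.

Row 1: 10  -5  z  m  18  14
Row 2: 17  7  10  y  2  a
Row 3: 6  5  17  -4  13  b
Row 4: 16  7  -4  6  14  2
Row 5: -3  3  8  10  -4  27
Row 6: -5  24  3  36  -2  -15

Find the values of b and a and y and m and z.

b = 4, a = 9, y = -4, m = -3, z = 7

Rows 4 and 5 both sum to 41, so that's the common total.
Column 3 has 10 + 17 − 4 + 8 + 3 = 34; the blank must be 41 − 34 = 7.
Row 1 has 10 − 5 + 7 + 18 + 14 = 44; the blank must be 41 − 44 = -3.
Row 3 has 6 + 5 + 17 − 4 + 13 = 37; the blank must be 41 − 37 = 4.
Column 6 has 14 + 4 + 2 + 27 − 15 = 32; the blank must be 41 − 32 = 9.
Row 2 has 17 + 7 + 10 + 2 + 9 = 45; the blank must be 41 − 45 = -4.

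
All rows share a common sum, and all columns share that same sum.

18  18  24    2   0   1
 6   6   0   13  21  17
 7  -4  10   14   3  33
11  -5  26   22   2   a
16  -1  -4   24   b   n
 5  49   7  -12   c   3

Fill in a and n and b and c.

a = 7, n = 2, b = 26, c = 11

Rows 1 and 2 both sum to 63, so that's the common total.
The known cells in row 6 total 52, leaving 63 − 52 = 11 for the blank.
The known cells in column 5 total 37, leaving 63 − 37 = 26 for the blank.
The known cells in row 5 total 61, leaving 63 − 61 = 2 for the blank.
The known cells in row 4 total 56, leaving 63 − 56 = 7 for the blank.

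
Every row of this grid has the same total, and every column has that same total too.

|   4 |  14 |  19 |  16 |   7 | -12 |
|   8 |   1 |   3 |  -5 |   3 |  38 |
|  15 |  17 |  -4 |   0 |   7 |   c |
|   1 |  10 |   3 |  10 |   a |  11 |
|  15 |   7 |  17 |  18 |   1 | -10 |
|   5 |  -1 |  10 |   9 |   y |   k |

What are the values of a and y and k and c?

a = 13, y = 17, k = 8, c = 13

Rows 1 and 2 both sum to 48, so that's the common total.
Row 3: 15 + 17 − 4 + 0 + 7 = 35, so its missing entry is 48 − 35 = 13.
Column 6: -12 + 38 + 13 + 11 − 10 = 40, so its missing entry is 48 − 40 = 8.
Row 6: 5 − 1 + 10 + 9 + 8 = 31, so its missing entry is 48 − 31 = 17.
Row 4: 1 + 10 + 3 + 10 + 11 = 35, so its missing entry is 48 − 35 = 13.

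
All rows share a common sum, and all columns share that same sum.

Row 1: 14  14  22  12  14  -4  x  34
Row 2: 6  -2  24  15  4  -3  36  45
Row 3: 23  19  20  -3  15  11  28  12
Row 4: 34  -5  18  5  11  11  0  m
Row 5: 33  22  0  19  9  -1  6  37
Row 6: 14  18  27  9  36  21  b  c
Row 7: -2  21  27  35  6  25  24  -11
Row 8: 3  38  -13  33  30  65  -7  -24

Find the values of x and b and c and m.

Rows 2 and 3 both sum to 125, so that's the common total.
The known cells in row 4 total 74, leaving 125 − 74 = 51 for the blank.
The known cells in column 8 total 144, leaving 125 − 144 = -19 for the blank.
The known cells in row 6 total 106, leaving 125 − 106 = 19 for the blank.
The known cells in row 1 total 106, leaving 125 − 106 = 19 for the blank.

x = 19, b = 19, c = -19, m = 51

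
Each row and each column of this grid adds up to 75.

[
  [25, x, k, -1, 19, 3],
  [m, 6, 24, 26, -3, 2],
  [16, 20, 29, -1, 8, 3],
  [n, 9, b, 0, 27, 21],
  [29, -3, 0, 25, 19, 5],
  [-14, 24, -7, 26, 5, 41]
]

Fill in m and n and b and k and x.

Column 2: 6 + 20 + 9 − 3 + 24 = 56, so its missing entry is 75 − 56 = 19.
Row 1: 25 + 19 − 1 + 19 + 3 = 65, so its missing entry is 75 − 65 = 10.
Row 2: 6 + 24 + 26 − 3 + 2 = 55, so its missing entry is 75 − 55 = 20.
Column 1: 25 + 20 + 16 + 29 − 14 = 76, so its missing entry is 75 − 76 = -1.
Row 4: -1 + 9 + 0 + 27 + 21 = 56, so its missing entry is 75 − 56 = 19.

m = 20, n = -1, b = 19, k = 10, x = 19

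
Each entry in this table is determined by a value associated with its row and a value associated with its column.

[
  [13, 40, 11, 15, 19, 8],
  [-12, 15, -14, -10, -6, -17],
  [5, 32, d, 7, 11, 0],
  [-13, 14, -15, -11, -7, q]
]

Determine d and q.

d = 3, q = -18

The difference between any two rows is the same in every column — this is an addition table with the headers hidden.
Row 3 minus row 1 is 5 − 13 = -8, so its entry in column 3 is 11 + (-8) = 3.
Row 4 minus row 1 is -13 − 13 = -26, so its entry in column 6 is 8 + (-26) = -18.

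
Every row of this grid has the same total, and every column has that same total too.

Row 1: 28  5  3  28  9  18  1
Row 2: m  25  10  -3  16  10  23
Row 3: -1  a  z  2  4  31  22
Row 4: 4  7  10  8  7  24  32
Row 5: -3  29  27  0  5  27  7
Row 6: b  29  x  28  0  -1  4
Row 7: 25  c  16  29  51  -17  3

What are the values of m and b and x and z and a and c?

m = 11, b = 28, x = 4, z = 22, a = 12, c = -15

Rows 1 and 4 both sum to 92, so that's the common total.
Row 7 has 25 + 16 + 29 + 51 − 17 + 3 = 107; the blank must be 92 − 107 = -15.
Column 2 has 5 + 25 + 7 + 29 + 29 − 15 = 80; the blank must be 92 − 80 = 12.
Row 3 has -1 + 12 + 2 + 4 + 31 + 22 = 70; the blank must be 92 − 70 = 22.
Row 2 has 25 + 10 − 3 + 16 + 10 + 23 = 81; the blank must be 92 − 81 = 11.
Column 1 has 28 + 11 − 1 + 4 − 3 + 25 = 64; the blank must be 92 − 64 = 28.
Row 6 has 28 + 29 + 28 + 0 − 1 + 4 = 88; the blank must be 92 − 88 = 4.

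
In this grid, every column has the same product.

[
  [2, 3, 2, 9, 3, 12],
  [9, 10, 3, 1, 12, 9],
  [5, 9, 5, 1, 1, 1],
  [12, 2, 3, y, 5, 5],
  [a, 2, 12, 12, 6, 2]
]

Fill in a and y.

a = 1, y = 10

Columns 2 and 5 each multiply to 1080, so every column has product 1080.
Column 1: 2×9×5×12 = 1080, so the missing entry is 1080 ÷ 1080 = 1.
Column 4: 9×1×1×12 = 108, so the missing entry is 1080 ÷ 108 = 10.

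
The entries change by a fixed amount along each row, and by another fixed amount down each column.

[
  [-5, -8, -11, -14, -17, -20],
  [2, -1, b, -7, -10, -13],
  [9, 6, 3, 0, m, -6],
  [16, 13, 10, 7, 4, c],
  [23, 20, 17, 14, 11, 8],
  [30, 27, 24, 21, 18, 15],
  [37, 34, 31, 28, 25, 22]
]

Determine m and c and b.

m = -3, c = 1, b = -4

Along each row the entries change by -3 per step; down each column they change by 7.
Row 3: from 9 at column 1, stepping by -3 to column 5 gives -3.
Row 4: from 16 at column 1, stepping by -3 to column 6 gives 1.
Row 2: from 2 at column 1, stepping by -3 to column 3 gives -4.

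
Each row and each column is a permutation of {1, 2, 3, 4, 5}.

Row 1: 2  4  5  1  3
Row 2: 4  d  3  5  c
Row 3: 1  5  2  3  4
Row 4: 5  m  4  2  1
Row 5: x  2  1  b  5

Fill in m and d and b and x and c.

At (row 5, col 1): column 1 already has {1, 2, 4, 5}, so the value is 3.
At (row 5, col 4): row 5 already has {1, 2, 3, 5}, so the value is 4.
Cell (4,2): row 4 already has {1, 2, 4, 5} → 3.
Cell (2,2): column 2 already has {2, 3, 4, 5} → 1.
For row 2, column 5: row 2 already has {1, 3, 4, 5}; that leaves 2.

m = 3, d = 1, b = 4, x = 3, c = 2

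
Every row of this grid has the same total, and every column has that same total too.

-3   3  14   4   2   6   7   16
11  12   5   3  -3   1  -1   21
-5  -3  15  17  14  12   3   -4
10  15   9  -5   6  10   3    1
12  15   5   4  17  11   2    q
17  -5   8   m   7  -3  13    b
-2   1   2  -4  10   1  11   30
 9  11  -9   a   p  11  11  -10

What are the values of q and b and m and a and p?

q = -17, b = 12, m = 0, a = 30, p = -4

Rows 1 and 2 both sum to 49, so that's the common total.
Column 5 has 2 − 3 + 14 + 6 + 17 + 7 + 10 = 53; the blank must be 49 − 53 = -4.
Row 8 has 9 + 11 − 9 − 4 + 11 + 11 − 10 = 19; the blank must be 49 − 19 = 30.
Column 4 has 4 + 3 + 17 − 5 + 4 − 4 + 30 = 49; the blank must be 49 − 49 = 0.
Row 6 has 17 − 5 + 8 + 0 + 7 − 3 + 13 = 37; the blank must be 49 − 37 = 12.
Row 5 has 12 + 15 + 5 + 4 + 17 + 11 + 2 = 66; the blank must be 49 − 66 = -17.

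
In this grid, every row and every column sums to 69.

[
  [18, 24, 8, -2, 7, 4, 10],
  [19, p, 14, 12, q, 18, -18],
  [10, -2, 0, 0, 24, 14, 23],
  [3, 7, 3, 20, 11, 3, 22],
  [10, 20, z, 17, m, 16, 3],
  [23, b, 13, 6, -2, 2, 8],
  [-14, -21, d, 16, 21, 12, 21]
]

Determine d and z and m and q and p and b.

Row 7 has -14 − 21 + 16 + 21 + 12 + 21 = 35; the blank must be 69 − 35 = 34.
Row 6 has 23 + 13 + 6 − 2 + 2 + 8 = 50; the blank must be 69 − 50 = 19.
Column 2 has 24 − 2 + 7 + 20 + 19 − 21 = 47; the blank must be 69 − 47 = 22.
Row 2 has 19 + 22 + 14 + 12 + 18 − 18 = 67; the blank must be 69 − 67 = 2.
Column 5 has 7 + 2 + 24 + 11 − 2 + 21 = 63; the blank must be 69 − 63 = 6.
Row 5 has 10 + 20 + 17 + 6 + 16 + 3 = 72; the blank must be 69 − 72 = -3.

d = 34, z = -3, m = 6, q = 2, p = 22, b = 19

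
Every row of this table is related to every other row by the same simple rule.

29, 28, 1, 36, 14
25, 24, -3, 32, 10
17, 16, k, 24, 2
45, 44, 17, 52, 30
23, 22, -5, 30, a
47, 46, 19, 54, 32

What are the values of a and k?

The difference between any two rows is the same in every column — this is an addition table with the headers hidden.
Row 5 minus row 1 is 30 − 36 = -6, so its entry in column 5 is 14 + (-6) = 8.
Row 3 minus row 1 is 24 − 36 = -12, so its entry in column 3 is 1 + (-12) = -11.

a = 8, k = -11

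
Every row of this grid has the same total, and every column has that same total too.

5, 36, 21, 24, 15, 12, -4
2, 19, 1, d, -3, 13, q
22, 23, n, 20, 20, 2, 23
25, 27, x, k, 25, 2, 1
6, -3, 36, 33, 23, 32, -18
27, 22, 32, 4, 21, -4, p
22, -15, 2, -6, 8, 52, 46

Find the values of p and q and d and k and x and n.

Rows 1 and 5 both sum to 109, so that's the common total.
The known cells in row 6 total 102, leaving 109 − 102 = 7 for the blank.
The known cells in row 3 total 110, leaving 109 − 110 = -1 for the blank.
The known cells in column 7 total 55, leaving 109 − 55 = 54 for the blank.
The known cells in column 3 total 91, leaving 109 − 91 = 18 for the blank.
The known cells in row 4 total 98, leaving 109 − 98 = 11 for the blank.
The known cells in row 2 total 86, leaving 109 − 86 = 23 for the blank.

p = 7, q = 54, d = 23, k = 11, x = 18, n = -1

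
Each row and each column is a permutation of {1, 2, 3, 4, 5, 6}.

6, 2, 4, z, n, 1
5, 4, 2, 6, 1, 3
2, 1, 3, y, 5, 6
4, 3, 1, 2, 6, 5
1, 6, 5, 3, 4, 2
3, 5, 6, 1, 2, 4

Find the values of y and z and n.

y = 4, z = 5, n = 3

At (row 3, col 4): row 3 already has {1, 2, 3, 5, 6}, so the value is 4.
Cell (1,4): column 4 already has {1, 2, 3, 4, 6} → 5.
At (row 1, col 5): row 1 already has {1, 2, 4, 5, 6}, so the value is 3.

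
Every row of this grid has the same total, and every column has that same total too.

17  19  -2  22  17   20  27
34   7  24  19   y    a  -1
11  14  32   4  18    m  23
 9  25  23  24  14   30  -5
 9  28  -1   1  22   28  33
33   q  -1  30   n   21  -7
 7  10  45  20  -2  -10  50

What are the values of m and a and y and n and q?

Rows 1 and 4 both sum to 120, so that's the common total.
Column 2: 19 + 7 + 14 + 25 + 28 + 10 = 103, so its missing entry is 120 − 103 = 17.
Row 6: 33 + 17 − 1 + 30 + 21 − 7 = 93, so its missing entry is 120 − 93 = 27.
Column 5: 17 + 18 + 14 + 22 + 27 − 2 = 96, so its missing entry is 120 − 96 = 24.
Row 2: 34 + 7 + 24 + 19 + 24 − 1 = 107, so its missing entry is 120 − 107 = 13.
Row 3: 11 + 14 + 32 + 4 + 18 + 23 = 102, so its missing entry is 120 − 102 = 18.

m = 18, a = 13, y = 24, n = 27, q = 17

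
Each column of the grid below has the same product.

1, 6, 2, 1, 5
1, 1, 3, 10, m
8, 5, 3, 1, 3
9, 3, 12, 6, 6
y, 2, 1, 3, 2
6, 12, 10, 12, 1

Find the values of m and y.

Columns 2 and 3 each multiply to 2160, so every column has product 2160.
Column 5: 5×3×6×2×1 = 180, so the missing entry is 2160 ÷ 180 = 12.
Column 1: 1×1×8×9×6 = 432, so the missing entry is 2160 ÷ 432 = 5.

m = 12, y = 5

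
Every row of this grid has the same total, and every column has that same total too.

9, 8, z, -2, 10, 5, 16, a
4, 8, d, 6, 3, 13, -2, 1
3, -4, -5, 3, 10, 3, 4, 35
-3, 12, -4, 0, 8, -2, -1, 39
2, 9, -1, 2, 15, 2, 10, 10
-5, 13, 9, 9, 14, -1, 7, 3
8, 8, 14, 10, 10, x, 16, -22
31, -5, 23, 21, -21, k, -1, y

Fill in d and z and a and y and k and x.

d = 16, z = -3, a = 6, y = -23, k = 24, x = 5

Rows 3 and 4 both sum to 49, so that's the common total.
Row 2: 4 + 8 + 6 + 3 + 13 − 2 + 1 = 33, so its missing entry is 49 − 33 = 16.
Row 7: 8 + 8 + 14 + 10 + 10 + 16 − 22 = 44, so its missing entry is 49 − 44 = 5.
Column 3: 16 − 5 − 4 − 1 + 9 + 14 + 23 = 52, so its missing entry is 49 − 52 = -3.
Row 1: 9 + 8 − 3 − 2 + 10 + 5 + 16 = 43, so its missing entry is 49 − 43 = 6.
Column 8: 6 + 1 + 35 + 39 + 10 + 3 − 22 = 72, so its missing entry is 49 − 72 = -23.
Row 8: 31 − 5 + 23 + 21 − 21 − 1 − 23 = 25, so its missing entry is 49 − 25 = 24.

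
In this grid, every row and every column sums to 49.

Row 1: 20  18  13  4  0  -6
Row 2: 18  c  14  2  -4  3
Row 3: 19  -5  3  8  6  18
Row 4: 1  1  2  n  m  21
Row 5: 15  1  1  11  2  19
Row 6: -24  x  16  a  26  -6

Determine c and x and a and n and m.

c = 16, x = 18, a = 19, n = 5, m = 19

The known cells in column 5 total 30, leaving 49 − 30 = 19 for the blank.
The known cells in row 2 total 33, leaving 49 − 33 = 16 for the blank.
The known cells in column 2 total 31, leaving 49 − 31 = 18 for the blank.
The known cells in row 4 total 44, leaving 49 − 44 = 5 for the blank.
The known cells in row 6 total 30, leaving 49 − 30 = 19 for the blank.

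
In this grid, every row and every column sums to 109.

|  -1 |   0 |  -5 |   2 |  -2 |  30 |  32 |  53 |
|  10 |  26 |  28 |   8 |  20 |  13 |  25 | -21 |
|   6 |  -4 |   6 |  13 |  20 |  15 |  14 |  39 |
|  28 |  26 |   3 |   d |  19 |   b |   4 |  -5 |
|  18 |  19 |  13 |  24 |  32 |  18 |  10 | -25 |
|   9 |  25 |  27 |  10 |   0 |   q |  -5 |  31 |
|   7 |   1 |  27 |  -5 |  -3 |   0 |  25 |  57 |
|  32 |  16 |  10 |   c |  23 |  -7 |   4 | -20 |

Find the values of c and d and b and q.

Row 6: 9 + 25 + 27 + 10 + 0 − 5 + 31 = 97, so its missing entry is 109 − 97 = 12.
Column 6: 30 + 13 + 15 + 18 + 12 + 0 − 7 = 81, so its missing entry is 109 − 81 = 28.
Row 4: 28 + 26 + 3 + 19 + 28 + 4 − 5 = 103, so its missing entry is 109 − 103 = 6.
Row 8: 32 + 16 + 10 + 23 − 7 + 4 − 20 = 58, so its missing entry is 109 − 58 = 51.

c = 51, d = 6, b = 28, q = 12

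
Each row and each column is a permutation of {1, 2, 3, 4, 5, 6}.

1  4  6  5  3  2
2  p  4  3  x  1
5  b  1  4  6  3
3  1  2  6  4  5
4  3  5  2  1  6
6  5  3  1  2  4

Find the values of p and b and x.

p = 6, b = 2, x = 5

At (row 3, col 2): row 3 already has {1, 3, 4, 5, 6}, so the value is 2.
At (row 2, col 2): column 2 already has {1, 2, 3, 4, 5}, so the value is 6.
Cell (2,5): row 2 already has {1, 2, 3, 4, 6} → 5.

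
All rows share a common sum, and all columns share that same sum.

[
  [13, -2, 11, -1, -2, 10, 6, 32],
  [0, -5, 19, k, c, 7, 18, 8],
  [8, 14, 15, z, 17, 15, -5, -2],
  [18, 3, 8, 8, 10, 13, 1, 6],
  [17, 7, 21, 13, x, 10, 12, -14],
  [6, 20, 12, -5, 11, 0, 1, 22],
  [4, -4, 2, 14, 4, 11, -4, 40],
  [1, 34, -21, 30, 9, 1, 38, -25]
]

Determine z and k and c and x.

Rows 1 and 4 both sum to 67, so that's the common total.
Row 3: 8 + 14 + 15 + 17 + 15 − 5 − 2 = 62, so its missing entry is 67 − 62 = 5.
Column 4: -1 + 5 + 8 + 13 − 5 + 14 + 30 = 64, so its missing entry is 67 − 64 = 3.
Row 5: 17 + 7 + 21 + 13 + 10 + 12 − 14 = 66, so its missing entry is 67 − 66 = 1.
Row 2: 0 − 5 + 19 + 3 + 7 + 18 + 8 = 50, so its missing entry is 67 − 50 = 17.

z = 5, k = 3, c = 17, x = 1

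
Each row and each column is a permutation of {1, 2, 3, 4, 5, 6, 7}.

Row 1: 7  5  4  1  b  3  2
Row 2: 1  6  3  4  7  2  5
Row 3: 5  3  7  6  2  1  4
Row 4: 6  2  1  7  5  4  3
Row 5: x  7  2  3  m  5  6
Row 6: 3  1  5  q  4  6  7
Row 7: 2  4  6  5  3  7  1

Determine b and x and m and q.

b = 6, x = 4, m = 1, q = 2

At (row 6, col 4): row 6 already has {1, 3, 4, 5, 6, 7}, so the value is 2.
Cell (5,1): column 1 already has {1, 2, 3, 5, 6, 7} → 4.
At (row 1, col 5): row 1 already has {1, 2, 3, 4, 5, 7}, so the value is 6.
For row 5, column 5: row 5 already has {2, 3, 4, 5, 6, 7}; that leaves 1.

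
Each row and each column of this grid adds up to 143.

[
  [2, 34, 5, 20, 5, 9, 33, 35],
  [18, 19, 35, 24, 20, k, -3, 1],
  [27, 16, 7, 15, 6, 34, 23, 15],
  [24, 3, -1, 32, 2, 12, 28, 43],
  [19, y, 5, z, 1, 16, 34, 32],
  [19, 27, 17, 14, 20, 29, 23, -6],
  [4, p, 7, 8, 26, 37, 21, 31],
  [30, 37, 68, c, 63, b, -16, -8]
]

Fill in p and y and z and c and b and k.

The known cells in row 2 total 114, leaving 143 − 114 = 29 for the blank.
The known cells in row 7 total 134, leaving 143 − 134 = 9 for the blank.
The known cells in column 6 total 166, leaving 143 − 166 = -23 for the blank.
The known cells in row 8 total 151, leaving 143 − 151 = -8 for the blank.
The known cells in column 4 total 105, leaving 143 − 105 = 38 for the blank.
The known cells in row 5 total 145, leaving 143 − 145 = -2 for the blank.

p = 9, y = -2, z = 38, c = -8, b = -23, k = 29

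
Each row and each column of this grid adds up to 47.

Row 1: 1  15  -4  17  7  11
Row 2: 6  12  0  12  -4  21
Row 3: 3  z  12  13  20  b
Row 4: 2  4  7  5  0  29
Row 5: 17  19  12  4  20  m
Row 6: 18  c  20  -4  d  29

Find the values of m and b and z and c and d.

Column 5 has 7 − 4 + 20 + 0 + 20 = 43; the blank must be 47 − 43 = 4.
Row 6 has 18 + 20 − 4 + 4 + 29 = 67; the blank must be 47 − 67 = -20.
Column 2 has 15 + 12 + 4 + 19 − 20 = 30; the blank must be 47 − 30 = 17.
Row 5 has 17 + 19 + 12 + 4 + 20 = 72; the blank must be 47 − 72 = -25.
Row 3 has 3 + 17 + 12 + 13 + 20 = 65; the blank must be 47 − 65 = -18.

m = -25, b = -18, z = 17, c = -20, d = 4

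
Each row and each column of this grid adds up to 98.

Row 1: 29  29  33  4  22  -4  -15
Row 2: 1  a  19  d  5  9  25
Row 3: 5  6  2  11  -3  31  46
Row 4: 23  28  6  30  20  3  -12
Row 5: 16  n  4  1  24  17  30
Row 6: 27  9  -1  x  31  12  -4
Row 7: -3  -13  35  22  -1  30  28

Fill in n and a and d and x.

n = 6, a = 33, d = 6, x = 24

The known cells in row 6 total 74, leaving 98 − 74 = 24 for the blank.
The known cells in column 4 total 92, leaving 98 − 92 = 6 for the blank.
The known cells in row 2 total 65, leaving 98 − 65 = 33 for the blank.
The known cells in row 5 total 92, leaving 98 − 92 = 6 for the blank.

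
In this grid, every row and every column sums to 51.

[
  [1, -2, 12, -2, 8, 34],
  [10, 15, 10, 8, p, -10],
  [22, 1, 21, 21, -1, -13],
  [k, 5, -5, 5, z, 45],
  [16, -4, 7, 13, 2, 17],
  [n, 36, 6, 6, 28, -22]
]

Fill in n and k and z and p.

Row 6 has 36 + 6 + 6 + 28 − 22 = 54; the blank must be 51 − 54 = -3.
Row 2 has 10 + 15 + 10 + 8 − 10 = 33; the blank must be 51 − 33 = 18.
Column 5 has 8 + 18 − 1 + 2 + 28 = 55; the blank must be 51 − 55 = -4.
Row 4 has 5 − 5 + 5 − 4 + 45 = 46; the blank must be 51 − 46 = 5.

n = -3, k = 5, z = -4, p = 18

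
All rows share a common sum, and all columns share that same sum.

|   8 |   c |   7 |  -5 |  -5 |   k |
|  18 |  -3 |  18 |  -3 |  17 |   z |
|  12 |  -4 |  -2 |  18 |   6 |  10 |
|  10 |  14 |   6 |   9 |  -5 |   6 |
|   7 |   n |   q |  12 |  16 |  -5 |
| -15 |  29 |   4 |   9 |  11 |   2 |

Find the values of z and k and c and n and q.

Rows 3 and 4 both sum to 40, so that's the common total.
Row 2: 18 − 3 + 18 − 3 + 17 = 47, so its missing entry is 40 − 47 = -7.
Column 3: 7 + 18 − 2 + 6 + 4 = 33, so its missing entry is 40 − 33 = 7.
Column 6: -7 + 10 + 6 − 5 + 2 = 6, so its missing entry is 40 − 6 = 34.
Row 1: 8 + 7 − 5 − 5 + 34 = 39, so its missing entry is 40 − 39 = 1.
Row 5: 7 + 7 + 12 + 16 − 5 = 37, so its missing entry is 40 − 37 = 3.

z = -7, k = 34, c = 1, n = 3, q = 7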